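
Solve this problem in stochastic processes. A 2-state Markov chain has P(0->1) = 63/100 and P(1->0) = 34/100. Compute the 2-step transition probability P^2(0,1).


Computing P^2 by matrix multiplication.
P = [[0.3700, 0.6300], [0.3400, 0.6600]]
After raising P to the power 2:
P^2(0,1) = 0.6489

0.6489


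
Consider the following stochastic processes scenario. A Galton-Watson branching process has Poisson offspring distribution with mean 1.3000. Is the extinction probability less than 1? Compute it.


Since mu = 1.3000 > 1, extinction prob q < 1.
Solve s = exp(mu*(s-1)) iteratively.
q = 0.5770

0.5770


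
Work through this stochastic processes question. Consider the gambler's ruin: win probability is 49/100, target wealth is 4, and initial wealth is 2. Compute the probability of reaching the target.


Gambler's ruin formula:
r = q/p = 0.5100/0.4900 = 1.0408
P(win) = (1 - r^i)/(1 - r^N)
= (1 - 1.0408^2)/(1 - 1.0408^4)
= 0.4800

0.4800


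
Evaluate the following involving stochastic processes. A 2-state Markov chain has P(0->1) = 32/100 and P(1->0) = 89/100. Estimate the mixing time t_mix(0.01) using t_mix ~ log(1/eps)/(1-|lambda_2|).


lambda_2 = |1 - p01 - p10| = |1 - 0.3200 - 0.8900| = 0.2100
t_mix ~ log(1/eps)/(1 - |lambda_2|)
= log(100)/(1 - 0.2100) = 4.6052/0.7900
= 5.8293

5.8293


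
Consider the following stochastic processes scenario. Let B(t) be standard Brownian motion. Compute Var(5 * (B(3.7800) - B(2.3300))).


Var(alpha*(B(t)-B(s))) = alpha^2 * (t-s)
= 5^2 * (3.7800 - 2.3300)
= 25 * 1.4500
= 36.2500

36.2500


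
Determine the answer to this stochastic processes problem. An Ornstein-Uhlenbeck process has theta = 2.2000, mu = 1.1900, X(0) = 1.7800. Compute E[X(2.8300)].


E[X(t)] = mu + (X(0) - mu)*exp(-theta*t)
= 1.1900 + (1.7800 - 1.1900)*exp(-2.2000*2.8300)
= 1.1900 + 0.5900 * 0.0020
= 1.1912

1.1912


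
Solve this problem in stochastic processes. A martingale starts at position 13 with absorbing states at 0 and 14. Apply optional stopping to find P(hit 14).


By optional stopping theorem: E(M at tau) = M(0) = 13
P(hit 14)*14 + P(hit 0)*0 = 13
P(hit 14) = (13 - 0)/(14 - 0) = 13/14 = 0.9286

0.9286


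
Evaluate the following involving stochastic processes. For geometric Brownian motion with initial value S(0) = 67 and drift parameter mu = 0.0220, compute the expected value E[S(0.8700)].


E[S(t)] = S(0) * exp(mu * t)
= 67 * exp(0.0220 * 0.8700)
= 67 * 1.0193
= 68.2947

68.2947


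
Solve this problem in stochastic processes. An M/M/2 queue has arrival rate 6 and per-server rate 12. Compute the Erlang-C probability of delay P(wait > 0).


a = lambda/mu = 0.5000
rho = a/c = 0.2500
Erlang-C formula applied:
C(c,a) = 0.1000

0.1000


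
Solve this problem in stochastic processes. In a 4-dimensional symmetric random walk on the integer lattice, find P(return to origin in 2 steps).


P(return in 2 steps) = P(reverse first step) = 1/(2d)
= 1/8
= 0.1250

0.1250


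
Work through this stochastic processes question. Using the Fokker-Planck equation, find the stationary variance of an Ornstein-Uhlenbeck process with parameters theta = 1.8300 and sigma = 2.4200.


Stationary variance = sigma^2 / (2*theta)
= 2.4200^2 / (2*1.8300)
= 5.8564 / 3.6600
= 1.6001

1.6001


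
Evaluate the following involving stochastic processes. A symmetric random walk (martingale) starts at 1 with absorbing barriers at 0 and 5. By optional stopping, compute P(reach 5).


By optional stopping theorem: E(M at tau) = M(0) = 1
P(hit 5)*5 + P(hit 0)*0 = 1
P(hit 5) = (1 - 0)/(5 - 0) = 1/5 = 0.2000

0.2000


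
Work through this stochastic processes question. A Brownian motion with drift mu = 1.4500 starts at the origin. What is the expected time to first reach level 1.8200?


Expected first passage time = a/mu
= 1.8200/1.4500
= 1.2552

1.2552


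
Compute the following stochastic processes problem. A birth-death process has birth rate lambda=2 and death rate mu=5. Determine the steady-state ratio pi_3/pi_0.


For birth-death process, pi_n/pi_0 = (lambda/mu)^n
= (2/5)^3
= 0.0640

0.0640


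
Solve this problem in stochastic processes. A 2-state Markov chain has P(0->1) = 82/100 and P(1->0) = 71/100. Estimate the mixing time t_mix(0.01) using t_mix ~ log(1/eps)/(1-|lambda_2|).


lambda_2 = |1 - p01 - p10| = |1 - 0.8200 - 0.7100| = 0.5300
t_mix ~ log(1/eps)/(1 - |lambda_2|)
= log(100)/(1 - 0.5300) = 4.6052/0.4700
= 9.7982

9.7982


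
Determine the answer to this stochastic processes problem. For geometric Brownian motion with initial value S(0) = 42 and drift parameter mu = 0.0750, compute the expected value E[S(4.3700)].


E[S(t)] = S(0) * exp(mu * t)
= 42 * exp(0.0750 * 4.3700)
= 42 * 1.3878
= 58.2894

58.2894


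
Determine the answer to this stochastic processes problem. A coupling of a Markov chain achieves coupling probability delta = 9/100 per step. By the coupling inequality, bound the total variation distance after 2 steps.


TV distance bound <= (1-delta)^n
= (1 - 0.0900)^2
= 0.9100^2
= 0.8281

0.8281


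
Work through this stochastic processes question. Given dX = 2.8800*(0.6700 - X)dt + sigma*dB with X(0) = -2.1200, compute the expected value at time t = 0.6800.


E[X(t)] = mu + (X(0) - mu)*exp(-theta*t)
= 0.6700 + (-2.1200 - 0.6700)*exp(-2.8800*0.6800)
= 0.6700 + -2.7900 * 0.1411
= 0.2764

0.2764


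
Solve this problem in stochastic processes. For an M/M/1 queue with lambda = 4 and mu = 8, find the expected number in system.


rho = 4/8 = 0.5000
L = rho/(1-rho)
= 0.5000/0.5000
= 1.0000

1.0000


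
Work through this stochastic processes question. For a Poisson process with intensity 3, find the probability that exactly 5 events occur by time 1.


P(N(t)=k) = (lambda*t)^k * exp(-lambda*t) / k!
lambda*t = 3
= 3^5 * exp(-3) / 5!
= 243 * 0.0498 / 120
= 0.1008

0.1008


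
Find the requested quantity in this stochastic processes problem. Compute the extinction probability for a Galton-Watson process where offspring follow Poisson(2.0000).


Since mu = 2.0000 > 1, extinction prob q < 1.
Solve s = exp(mu*(s-1)) iteratively.
q = 0.2032

0.2032


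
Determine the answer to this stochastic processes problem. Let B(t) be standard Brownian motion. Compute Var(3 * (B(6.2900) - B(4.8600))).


Var(alpha*(B(t)-B(s))) = alpha^2 * (t-s)
= 3^2 * (6.2900 - 4.8600)
= 9 * 1.4300
= 12.8700

12.8700


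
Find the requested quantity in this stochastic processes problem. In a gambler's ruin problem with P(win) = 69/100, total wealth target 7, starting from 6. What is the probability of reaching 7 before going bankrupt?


Gambler's ruin formula:
r = q/p = 0.3100/0.6900 = 0.4493
P(win) = (1 - r^i)/(1 - r^N)
= (1 - 0.4493^6)/(1 - 0.4493^7)
= 0.9955

0.9955


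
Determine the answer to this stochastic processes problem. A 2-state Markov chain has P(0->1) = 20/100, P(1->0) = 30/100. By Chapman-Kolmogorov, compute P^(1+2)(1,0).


P^3 = P^1 * P^2
Computing via matrix multiplication of the transition matrix.
Entry (1,0) of P^3 = 0.5250

0.5250


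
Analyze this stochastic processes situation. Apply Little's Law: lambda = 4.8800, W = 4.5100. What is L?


Little's Law: L = lambda * W
= 4.8800 * 4.5100
= 22.0088

22.0088


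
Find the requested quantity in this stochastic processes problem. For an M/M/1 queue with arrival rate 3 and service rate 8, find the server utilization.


rho = lambda/mu
= 3/8
= 0.3750

0.3750


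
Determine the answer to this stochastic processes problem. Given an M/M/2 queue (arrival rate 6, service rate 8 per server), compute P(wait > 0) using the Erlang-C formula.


a = lambda/mu = 0.7500
rho = a/c = 0.3750
Erlang-C formula applied:
C(c,a) = 0.2045

0.2045


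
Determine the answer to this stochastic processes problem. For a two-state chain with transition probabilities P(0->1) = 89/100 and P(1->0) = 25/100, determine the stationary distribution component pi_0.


Stationary distribution: pi_0 = p10/(p01+p10), pi_1 = p01/(p01+p10)
p01 = 0.8900, p10 = 0.2500
pi_0 = 0.2193

0.2193


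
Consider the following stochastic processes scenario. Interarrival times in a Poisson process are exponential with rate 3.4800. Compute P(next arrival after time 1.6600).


P(X > t) = exp(-lambda * t)
= exp(-3.4800 * 1.6600)
= exp(-5.7768) = 0.0031

0.0031


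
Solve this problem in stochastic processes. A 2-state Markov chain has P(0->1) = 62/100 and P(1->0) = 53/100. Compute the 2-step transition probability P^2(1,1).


Computing P^2 by matrix multiplication.
P = [[0.3800, 0.6200], [0.5300, 0.4700]]
After raising P to the power 2:
P^2(1,1) = 0.5495

0.5495


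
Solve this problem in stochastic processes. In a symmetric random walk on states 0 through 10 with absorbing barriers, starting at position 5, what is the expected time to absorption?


For symmetric RW on 0,...,N with absorbing barriers, E(i) = i*(N-i)
E(5) = 5 * 5 = 25

25


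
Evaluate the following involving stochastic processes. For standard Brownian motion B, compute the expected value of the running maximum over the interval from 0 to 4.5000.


E(max B(s)) = sqrt(2t/pi)
= sqrt(2*4.5000/pi)
= sqrt(2.8648)
= 1.6926

1.6926


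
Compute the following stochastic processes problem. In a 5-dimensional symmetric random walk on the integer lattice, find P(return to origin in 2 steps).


P(return in 2 steps) = P(reverse first step) = 1/(2d)
= 1/10
= 0.1000

0.1000


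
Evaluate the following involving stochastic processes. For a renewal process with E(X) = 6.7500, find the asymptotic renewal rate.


Long-run renewal rate = 1/E(X)
= 1/6.7500
= 0.1481

0.1481


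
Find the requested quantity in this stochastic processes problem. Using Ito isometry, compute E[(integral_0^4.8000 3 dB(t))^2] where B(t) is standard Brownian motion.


By Ito isometry: E[(int f dB)^2] = int f^2 dt
= 3^2 * 4.8000
= 9 * 4.8000 = 43.2000

43.2000


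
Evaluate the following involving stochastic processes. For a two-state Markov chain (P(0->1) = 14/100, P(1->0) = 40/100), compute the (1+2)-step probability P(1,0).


P^3 = P^1 * P^2
Computing via matrix multiplication of the transition matrix.
Entry (1,0) of P^3 = 0.6686

0.6686


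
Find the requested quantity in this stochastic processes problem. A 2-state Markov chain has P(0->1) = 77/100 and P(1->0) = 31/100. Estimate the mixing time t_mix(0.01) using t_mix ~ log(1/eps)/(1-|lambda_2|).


lambda_2 = |1 - p01 - p10| = |1 - 0.7700 - 0.3100| = 0.0800
t_mix ~ log(1/eps)/(1 - |lambda_2|)
= log(100)/(1 - 0.0800) = 4.6052/0.9200
= 5.0056

5.0056


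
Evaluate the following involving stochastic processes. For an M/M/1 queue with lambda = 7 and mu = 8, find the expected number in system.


rho = 7/8 = 0.8750
L = rho/(1-rho)
= 0.8750/0.1250
= 7.0000

7.0000


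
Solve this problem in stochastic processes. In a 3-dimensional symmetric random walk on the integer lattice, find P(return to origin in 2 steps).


P(return in 2 steps) = P(reverse first step) = 1/(2d)
= 1/6
= 0.1667

0.1667


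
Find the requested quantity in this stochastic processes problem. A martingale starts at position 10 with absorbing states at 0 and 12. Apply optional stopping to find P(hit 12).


By optional stopping theorem: E(M at tau) = M(0) = 10
P(hit 12)*12 + P(hit 0)*0 = 10
P(hit 12) = (10 - 0)/(12 - 0) = 5/6 = 0.8333

0.8333


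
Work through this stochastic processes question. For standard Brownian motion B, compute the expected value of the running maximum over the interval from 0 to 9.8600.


E(max B(s)) = sqrt(2t/pi)
= sqrt(2*9.8600/pi)
= sqrt(6.2771)
= 2.5054

2.5054


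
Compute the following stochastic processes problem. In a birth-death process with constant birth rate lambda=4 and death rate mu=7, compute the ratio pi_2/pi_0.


For birth-death process, pi_n/pi_0 = (lambda/mu)^n
= (4/7)^2
= 0.3265

0.3265


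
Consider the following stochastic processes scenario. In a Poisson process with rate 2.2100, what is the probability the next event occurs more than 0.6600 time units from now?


P(X > t) = exp(-lambda * t)
= exp(-2.2100 * 0.6600)
= exp(-1.4586) = 0.2326

0.2326


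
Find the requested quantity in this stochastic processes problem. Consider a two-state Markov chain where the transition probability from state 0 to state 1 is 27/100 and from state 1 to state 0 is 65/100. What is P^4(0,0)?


Computing P^4 by matrix multiplication.
P = [[0.7300, 0.2700], [0.6500, 0.3500]]
After raising P to the power 4:
P^4(0,0) = 0.7065

0.7065


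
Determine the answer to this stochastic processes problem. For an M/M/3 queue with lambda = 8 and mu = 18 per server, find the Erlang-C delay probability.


a = lambda/mu = 0.4444
rho = a/c = 0.1481
Erlang-C formula applied:
C(c,a) = 0.0110

0.0110


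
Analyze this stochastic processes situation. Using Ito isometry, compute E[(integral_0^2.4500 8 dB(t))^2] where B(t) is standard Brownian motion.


By Ito isometry: E[(int f dB)^2] = int f^2 dt
= 8^2 * 2.4500
= 64 * 2.4500 = 156.8000

156.8000


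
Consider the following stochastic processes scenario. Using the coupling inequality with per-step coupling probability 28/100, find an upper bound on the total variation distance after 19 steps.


TV distance bound <= (1-delta)^n
= (1 - 0.2800)^19
= 0.7200^19
= 0.0019

0.0019


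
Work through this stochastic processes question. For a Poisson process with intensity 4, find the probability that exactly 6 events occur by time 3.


P(N(t)=k) = (lambda*t)^k * exp(-lambda*t) / k!
lambda*t = 12
= 12^6 * exp(-12) / 6!
= 2985984 * 6.1442e-06 / 720
= 0.0255

0.0255


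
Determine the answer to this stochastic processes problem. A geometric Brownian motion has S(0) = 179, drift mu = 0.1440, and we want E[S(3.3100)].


E[S(t)] = S(0) * exp(mu * t)
= 179 * exp(0.1440 * 3.3100)
= 179 * 1.6107
= 288.3070

288.3070


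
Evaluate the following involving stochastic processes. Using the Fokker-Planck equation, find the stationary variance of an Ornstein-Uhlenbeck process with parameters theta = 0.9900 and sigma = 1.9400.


Stationary variance = sigma^2 / (2*theta)
= 1.9400^2 / (2*0.9900)
= 3.7636 / 1.9800
= 1.9008

1.9008


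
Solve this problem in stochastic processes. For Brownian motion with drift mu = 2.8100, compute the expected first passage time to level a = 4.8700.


Expected first passage time = a/mu
= 4.8700/2.8100
= 1.7331

1.7331


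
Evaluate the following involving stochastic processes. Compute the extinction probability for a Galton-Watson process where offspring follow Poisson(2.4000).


Since mu = 2.4000 > 1, extinction prob q < 1.
Solve s = exp(mu*(s-1)) iteratively.
q = 0.1214

0.1214


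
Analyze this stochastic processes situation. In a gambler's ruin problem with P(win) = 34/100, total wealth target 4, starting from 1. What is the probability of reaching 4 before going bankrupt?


Gambler's ruin formula:
r = q/p = 0.6600/0.3400 = 1.9412
P(win) = (1 - r^i)/(1 - r^N)
= (1 - 1.9412^1)/(1 - 1.9412^4)
= 0.0713

0.0713


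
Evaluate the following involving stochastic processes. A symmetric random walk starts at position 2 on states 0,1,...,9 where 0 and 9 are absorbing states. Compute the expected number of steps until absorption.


For symmetric RW on 0,...,N with absorbing barriers, E(i) = i*(N-i)
E(2) = 2 * 7 = 14

14


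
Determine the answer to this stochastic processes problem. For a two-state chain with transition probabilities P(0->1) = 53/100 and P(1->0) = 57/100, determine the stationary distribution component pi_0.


Stationary distribution: pi_0 = p10/(p01+p10), pi_1 = p01/(p01+p10)
p01 = 0.5300, p10 = 0.5700
pi_0 = 0.5182

0.5182


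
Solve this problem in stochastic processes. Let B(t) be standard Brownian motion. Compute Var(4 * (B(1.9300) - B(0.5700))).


Var(alpha*(B(t)-B(s))) = alpha^2 * (t-s)
= 4^2 * (1.9300 - 0.5700)
= 16 * 1.3600
= 21.7600

21.7600


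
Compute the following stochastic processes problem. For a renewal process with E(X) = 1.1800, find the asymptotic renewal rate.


Long-run renewal rate = 1/E(X)
= 1/1.1800
= 0.8475

0.8475


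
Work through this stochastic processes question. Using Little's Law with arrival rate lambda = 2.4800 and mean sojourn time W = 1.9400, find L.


Little's Law: L = lambda * W
= 2.4800 * 1.9400
= 4.8112

4.8112


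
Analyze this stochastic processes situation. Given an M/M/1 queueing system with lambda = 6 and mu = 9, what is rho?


rho = lambda/mu
= 6/9
= 0.6667

0.6667


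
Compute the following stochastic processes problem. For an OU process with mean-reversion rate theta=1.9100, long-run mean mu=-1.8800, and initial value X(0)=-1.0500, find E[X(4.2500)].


E[X(t)] = mu + (X(0) - mu)*exp(-theta*t)
= -1.8800 + (-1.0500 - -1.8800)*exp(-1.9100*4.2500)
= -1.8800 + 0.8300 * 2.9827e-04
= -1.8798

-1.8798


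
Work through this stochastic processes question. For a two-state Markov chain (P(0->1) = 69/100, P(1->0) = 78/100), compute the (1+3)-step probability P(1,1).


P^4 = P^1 * P^3
Computing via matrix multiplication of the transition matrix.
Entry (1,1) of P^4 = 0.4953

0.4953


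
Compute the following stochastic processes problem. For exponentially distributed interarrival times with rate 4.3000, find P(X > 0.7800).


P(X > t) = exp(-lambda * t)
= exp(-4.3000 * 0.7800)
= exp(-3.3540) = 0.0349

0.0349


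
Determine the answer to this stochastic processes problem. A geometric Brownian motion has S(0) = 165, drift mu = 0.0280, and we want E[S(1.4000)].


E[S(t)] = S(0) * exp(mu * t)
= 165 * exp(0.0280 * 1.4000)
= 165 * 1.0400
= 171.5964

171.5964


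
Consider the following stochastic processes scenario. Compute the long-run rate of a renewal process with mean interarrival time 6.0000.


Long-run renewal rate = 1/E(X)
= 1/6.0000
= 0.1667

0.1667


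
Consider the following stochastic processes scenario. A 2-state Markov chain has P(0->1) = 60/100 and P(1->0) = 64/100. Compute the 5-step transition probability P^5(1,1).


Computing P^5 by matrix multiplication.
P = [[0.4000, 0.6000], [0.6400, 0.3600]]
After raising P to the power 5:
P^5(1,1) = 0.4835

0.4835


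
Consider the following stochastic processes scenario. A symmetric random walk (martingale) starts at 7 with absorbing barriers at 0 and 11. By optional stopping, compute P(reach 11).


By optional stopping theorem: E(M at tau) = M(0) = 7
P(hit 11)*11 + P(hit 0)*0 = 7
P(hit 11) = (7 - 0)/(11 - 0) = 7/11 = 0.6364

0.6364


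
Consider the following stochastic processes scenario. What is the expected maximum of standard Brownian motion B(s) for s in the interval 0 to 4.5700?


E(max B(s)) = sqrt(2t/pi)
= sqrt(2*4.5700/pi)
= sqrt(2.9094)
= 1.7057

1.7057


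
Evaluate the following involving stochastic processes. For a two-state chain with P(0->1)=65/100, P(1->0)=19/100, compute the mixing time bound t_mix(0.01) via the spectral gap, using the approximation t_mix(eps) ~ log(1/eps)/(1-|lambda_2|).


lambda_2 = |1 - p01 - p10| = |1 - 0.6500 - 0.1900| = 0.1600
t_mix ~ log(1/eps)/(1 - |lambda_2|)
= log(100)/(1 - 0.1600) = 4.6052/0.8400
= 5.4823

5.4823


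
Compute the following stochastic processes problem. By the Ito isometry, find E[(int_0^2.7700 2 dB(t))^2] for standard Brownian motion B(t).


By Ito isometry: E[(int f dB)^2] = int f^2 dt
= 2^2 * 2.7700
= 4 * 2.7700 = 11.0800

11.0800


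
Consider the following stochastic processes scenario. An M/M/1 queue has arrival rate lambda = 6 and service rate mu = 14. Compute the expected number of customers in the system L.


rho = 6/14 = 0.4286
L = rho/(1-rho)
= 0.4286/0.5714
= 0.7500

0.7500


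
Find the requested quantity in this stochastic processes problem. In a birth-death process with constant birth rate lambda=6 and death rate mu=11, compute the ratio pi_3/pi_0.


For birth-death process, pi_n/pi_0 = (lambda/mu)^n
= (6/11)^3
= 0.1623

0.1623


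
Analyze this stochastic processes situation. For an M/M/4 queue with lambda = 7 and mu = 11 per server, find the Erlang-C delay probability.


a = lambda/mu = 0.6364
rho = a/c = 0.1591
Erlang-C formula applied:
C(c,a) = 0.0043

0.0043


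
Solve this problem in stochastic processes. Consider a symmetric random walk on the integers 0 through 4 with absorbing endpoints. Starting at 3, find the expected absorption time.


For symmetric RW on 0,...,N with absorbing barriers, E(i) = i*(N-i)
E(3) = 3 * 1 = 3

3


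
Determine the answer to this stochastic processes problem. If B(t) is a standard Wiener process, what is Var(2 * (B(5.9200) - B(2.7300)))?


Var(alpha*(B(t)-B(s))) = alpha^2 * (t-s)
= 2^2 * (5.9200 - 2.7300)
= 4 * 3.1900
= 12.7600

12.7600


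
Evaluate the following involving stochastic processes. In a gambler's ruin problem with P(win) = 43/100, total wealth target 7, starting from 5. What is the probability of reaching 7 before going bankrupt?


Gambler's ruin formula:
r = q/p = 0.5700/0.4300 = 1.3256
P(win) = (1 - r^i)/(1 - r^N)
= (1 - 1.3256^5)/(1 - 1.3256^7)
= 0.4995

0.4995


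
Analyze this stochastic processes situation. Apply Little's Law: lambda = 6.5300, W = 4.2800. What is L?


Little's Law: L = lambda * W
= 6.5300 * 4.2800
= 27.9484

27.9484


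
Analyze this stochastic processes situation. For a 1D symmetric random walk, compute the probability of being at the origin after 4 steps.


P(S(4) = 0) = C(4,2) / 4^2
= 6 / 16
= 0.3750

0.3750


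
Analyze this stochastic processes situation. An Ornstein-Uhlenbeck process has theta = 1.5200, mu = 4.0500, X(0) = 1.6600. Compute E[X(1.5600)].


E[X(t)] = mu + (X(0) - mu)*exp(-theta*t)
= 4.0500 + (1.6600 - 4.0500)*exp(-1.5200*1.5600)
= 4.0500 + -2.3900 * 0.0934
= 3.8268

3.8268


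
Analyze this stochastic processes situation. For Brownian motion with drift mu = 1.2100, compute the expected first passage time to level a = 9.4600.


Expected first passage time = a/mu
= 9.4600/1.2100
= 7.8182

7.8182


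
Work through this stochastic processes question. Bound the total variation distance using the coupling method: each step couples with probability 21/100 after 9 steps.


TV distance bound <= (1-delta)^n
= (1 - 0.2100)^9
= 0.7900^9
= 0.1199

0.1199


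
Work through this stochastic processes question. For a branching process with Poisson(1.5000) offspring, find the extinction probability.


Since mu = 1.5000 > 1, extinction prob q < 1.
Solve s = exp(mu*(s-1)) iteratively.
q = 0.4172

0.4172


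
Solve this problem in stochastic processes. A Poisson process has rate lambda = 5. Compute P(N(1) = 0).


P(N(t)=k) = (lambda*t)^k * exp(-lambda*t) / k!
lambda*t = 5
= 5^0 * exp(-5) / 0!
= 1 * 0.0067 / 1
= 0.0067

0.0067


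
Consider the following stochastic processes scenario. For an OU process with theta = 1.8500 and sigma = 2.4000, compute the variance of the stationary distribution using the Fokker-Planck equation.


Stationary variance = sigma^2 / (2*theta)
= 2.4000^2 / (2*1.8500)
= 5.7600 / 3.7000
= 1.5568

1.5568


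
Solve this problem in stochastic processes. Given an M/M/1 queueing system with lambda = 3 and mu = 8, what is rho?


rho = lambda/mu
= 3/8
= 0.3750

0.3750


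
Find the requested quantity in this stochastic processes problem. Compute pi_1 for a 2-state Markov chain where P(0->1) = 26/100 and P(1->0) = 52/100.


Stationary distribution: pi_0 = p10/(p01+p10), pi_1 = p01/(p01+p10)
p01 = 0.2600, p10 = 0.5200
pi_1 = 0.3333

0.3333


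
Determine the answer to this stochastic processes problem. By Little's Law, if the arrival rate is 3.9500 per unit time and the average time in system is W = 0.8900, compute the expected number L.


Little's Law: L = lambda * W
= 3.9500 * 0.8900
= 3.5155

3.5155


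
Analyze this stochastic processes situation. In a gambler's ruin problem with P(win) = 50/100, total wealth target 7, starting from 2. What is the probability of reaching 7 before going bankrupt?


p = 1/2: P(win) = i/N = 2/7
= 0.2857

0.2857


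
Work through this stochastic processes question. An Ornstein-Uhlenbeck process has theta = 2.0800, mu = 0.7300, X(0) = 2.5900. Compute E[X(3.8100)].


E[X(t)] = mu + (X(0) - mu)*exp(-theta*t)
= 0.7300 + (2.5900 - 0.7300)*exp(-2.0800*3.8100)
= 0.7300 + 1.8600 * 3.6166e-04
= 0.7307

0.7307


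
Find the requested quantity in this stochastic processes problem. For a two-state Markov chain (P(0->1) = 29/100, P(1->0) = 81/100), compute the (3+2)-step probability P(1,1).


P^5 = P^3 * P^2
Computing via matrix multiplication of the transition matrix.
Entry (1,1) of P^5 = 0.2636

0.2636


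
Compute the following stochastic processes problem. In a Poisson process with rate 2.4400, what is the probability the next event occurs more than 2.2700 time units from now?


P(X > t) = exp(-lambda * t)
= exp(-2.4400 * 2.2700)
= exp(-5.5388) = 0.0039

0.0039


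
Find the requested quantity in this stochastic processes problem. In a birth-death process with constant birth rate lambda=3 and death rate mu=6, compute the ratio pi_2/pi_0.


For birth-death process, pi_n/pi_0 = (lambda/mu)^n
= (3/6)^2
= 0.2500

0.2500


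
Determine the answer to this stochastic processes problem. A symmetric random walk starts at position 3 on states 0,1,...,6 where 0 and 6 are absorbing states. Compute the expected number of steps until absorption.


For symmetric RW on 0,...,N with absorbing barriers, E(i) = i*(N-i)
E(3) = 3 * 3 = 9

9


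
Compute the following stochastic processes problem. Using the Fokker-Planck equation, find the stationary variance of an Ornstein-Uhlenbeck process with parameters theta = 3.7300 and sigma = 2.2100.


Stationary variance = sigma^2 / (2*theta)
= 2.2100^2 / (2*3.7300)
= 4.8841 / 7.4600
= 0.6547

0.6547


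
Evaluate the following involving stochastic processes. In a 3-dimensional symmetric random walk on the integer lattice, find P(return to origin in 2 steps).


P(return in 2 steps) = P(reverse first step) = 1/(2d)
= 1/6
= 0.1667

0.1667


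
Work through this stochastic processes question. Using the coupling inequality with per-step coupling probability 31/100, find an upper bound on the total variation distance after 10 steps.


TV distance bound <= (1-delta)^n
= (1 - 0.3100)^10
= 0.6900^10
= 0.0245

0.0245


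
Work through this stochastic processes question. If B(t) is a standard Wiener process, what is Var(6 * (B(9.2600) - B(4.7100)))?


Var(alpha*(B(t)-B(s))) = alpha^2 * (t-s)
= 6^2 * (9.2600 - 4.7100)
= 36 * 4.5500
= 163.8000

163.8000


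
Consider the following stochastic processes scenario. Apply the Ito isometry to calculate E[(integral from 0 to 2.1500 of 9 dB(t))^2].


By Ito isometry: E[(int f dB)^2] = int f^2 dt
= 9^2 * 2.1500
= 81 * 2.1500 = 174.1500

174.1500


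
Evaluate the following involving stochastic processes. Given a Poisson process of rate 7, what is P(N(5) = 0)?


P(N(t)=k) = (lambda*t)^k * exp(-lambda*t) / k!
lambda*t = 35
= 35^0 * exp(-35) / 0!
= 1 * 6.3051e-16 / 1
= 6.3051e-16

6.3051e-16


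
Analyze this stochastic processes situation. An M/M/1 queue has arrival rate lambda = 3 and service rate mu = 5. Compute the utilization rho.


rho = lambda/mu
= 3/5
= 0.6000

0.6000


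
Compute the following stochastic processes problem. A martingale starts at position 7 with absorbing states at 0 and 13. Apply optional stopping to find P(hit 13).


By optional stopping theorem: E(M at tau) = M(0) = 7
P(hit 13)*13 + P(hit 0)*0 = 7
P(hit 13) = (7 - 0)/(13 - 0) = 7/13 = 0.5385

0.5385


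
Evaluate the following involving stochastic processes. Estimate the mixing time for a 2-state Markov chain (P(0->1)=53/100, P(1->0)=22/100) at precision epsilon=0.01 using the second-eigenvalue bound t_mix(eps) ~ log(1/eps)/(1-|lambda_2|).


lambda_2 = |1 - p01 - p10| = |1 - 0.5300 - 0.2200| = 0.2500
t_mix ~ log(1/eps)/(1 - |lambda_2|)
= log(100)/(1 - 0.2500) = 4.6052/0.7500
= 6.1402

6.1402


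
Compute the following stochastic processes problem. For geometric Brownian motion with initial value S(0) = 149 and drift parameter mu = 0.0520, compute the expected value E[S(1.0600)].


E[S(t)] = S(0) * exp(mu * t)
= 149 * exp(0.0520 * 1.0600)
= 149 * 1.0567
= 157.4434

157.4434


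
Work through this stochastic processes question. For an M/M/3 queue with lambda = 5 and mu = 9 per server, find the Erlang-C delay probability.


a = lambda/mu = 0.5556
rho = a/c = 0.1852
Erlang-C formula applied:
C(c,a) = 0.0201

0.0201


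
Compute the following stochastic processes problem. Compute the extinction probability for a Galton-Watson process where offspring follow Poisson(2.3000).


Since mu = 2.3000 > 1, extinction prob q < 1.
Solve s = exp(mu*(s-1)) iteratively.
q = 0.1376

0.1376


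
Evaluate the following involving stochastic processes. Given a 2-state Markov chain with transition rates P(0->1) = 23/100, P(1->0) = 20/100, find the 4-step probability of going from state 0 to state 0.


Computing P^4 by matrix multiplication.
P = [[0.7700, 0.2300], [0.2000, 0.8000]]
After raising P to the power 4:
P^4(0,0) = 0.5216

0.5216


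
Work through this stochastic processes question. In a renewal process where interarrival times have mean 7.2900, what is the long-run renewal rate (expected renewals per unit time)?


Long-run renewal rate = 1/E(X)
= 1/7.2900
= 0.1372

0.1372


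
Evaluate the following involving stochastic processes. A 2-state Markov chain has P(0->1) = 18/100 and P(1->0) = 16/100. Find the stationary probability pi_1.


Stationary distribution: pi_0 = p10/(p01+p10), pi_1 = p01/(p01+p10)
p01 = 0.1800, p10 = 0.1600
pi_1 = 0.5294

0.5294


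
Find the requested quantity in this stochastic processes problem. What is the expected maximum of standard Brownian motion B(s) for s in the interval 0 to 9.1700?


E(max B(s)) = sqrt(2t/pi)
= sqrt(2*9.1700/pi)
= sqrt(5.8378)
= 2.4162

2.4162


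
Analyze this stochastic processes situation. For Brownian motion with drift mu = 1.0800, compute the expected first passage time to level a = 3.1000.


Expected first passage time = a/mu
= 3.1000/1.0800
= 2.8704

2.8704


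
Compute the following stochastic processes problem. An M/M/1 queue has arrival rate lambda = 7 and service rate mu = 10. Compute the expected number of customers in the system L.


rho = 7/10 = 0.7000
L = rho/(1-rho)
= 0.7000/0.3000
= 2.3333

2.3333


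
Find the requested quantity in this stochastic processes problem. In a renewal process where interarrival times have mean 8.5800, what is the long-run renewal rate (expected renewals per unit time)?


Long-run renewal rate = 1/E(X)
= 1/8.5800
= 0.1166

0.1166


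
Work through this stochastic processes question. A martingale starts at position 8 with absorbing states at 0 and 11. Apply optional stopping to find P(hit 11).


By optional stopping theorem: E(M at tau) = M(0) = 8
P(hit 11)*11 + P(hit 0)*0 = 8
P(hit 11) = (8 - 0)/(11 - 0) = 8/11 = 0.7273

0.7273


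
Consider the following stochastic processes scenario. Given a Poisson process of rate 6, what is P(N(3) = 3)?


P(N(t)=k) = (lambda*t)^k * exp(-lambda*t) / k!
lambda*t = 18
= 18^3 * exp(-18) / 3!
= 5832 * 1.5230e-08 / 6
= 1.4804e-05

1.4804e-05


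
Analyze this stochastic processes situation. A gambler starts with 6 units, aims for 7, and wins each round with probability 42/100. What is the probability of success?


Gambler's ruin formula:
r = q/p = 0.5800/0.4200 = 1.3810
P(win) = (1 - r^i)/(1 - r^N)
= (1 - 1.3810^6)/(1 - 1.3810^7)
= 0.6920

0.6920


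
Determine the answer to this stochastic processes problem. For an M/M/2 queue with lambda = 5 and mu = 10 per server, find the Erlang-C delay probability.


a = lambda/mu = 0.5000
rho = a/c = 0.2500
Erlang-C formula applied:
C(c,a) = 0.1000

0.1000


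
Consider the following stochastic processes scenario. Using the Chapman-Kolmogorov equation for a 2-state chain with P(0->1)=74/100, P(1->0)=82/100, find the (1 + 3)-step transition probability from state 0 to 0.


P^4 = P^1 * P^3
Computing via matrix multiplication of the transition matrix.
Entry (0,0) of P^4 = 0.5723

0.5723


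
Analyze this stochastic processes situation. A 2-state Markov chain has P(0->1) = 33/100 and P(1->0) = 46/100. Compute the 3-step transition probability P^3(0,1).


Computing P^3 by matrix multiplication.
P = [[0.6700, 0.3300], [0.4600, 0.5400]]
After raising P to the power 3:
P^3(0,1) = 0.4139

0.4139


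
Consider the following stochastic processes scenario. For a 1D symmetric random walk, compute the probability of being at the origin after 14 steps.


P(S(14) = 0) = C(14,7) / 4^7
= 3432 / 16384
= 0.2095

0.2095


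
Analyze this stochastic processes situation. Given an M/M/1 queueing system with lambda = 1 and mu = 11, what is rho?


rho = lambda/mu
= 1/11
= 0.0909

0.0909


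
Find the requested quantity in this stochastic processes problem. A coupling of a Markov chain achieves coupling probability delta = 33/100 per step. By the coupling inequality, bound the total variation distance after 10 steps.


TV distance bound <= (1-delta)^n
= (1 - 0.3300)^10
= 0.6700^10
= 0.0182

0.0182


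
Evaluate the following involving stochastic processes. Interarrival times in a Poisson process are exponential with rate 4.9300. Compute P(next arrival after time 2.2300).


P(X > t) = exp(-lambda * t)
= exp(-4.9300 * 2.2300)
= exp(-10.9939) = 1.6804e-05

1.6804e-05


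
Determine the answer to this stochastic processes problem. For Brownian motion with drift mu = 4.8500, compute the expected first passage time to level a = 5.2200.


Expected first passage time = a/mu
= 5.2200/4.8500
= 1.0763

1.0763


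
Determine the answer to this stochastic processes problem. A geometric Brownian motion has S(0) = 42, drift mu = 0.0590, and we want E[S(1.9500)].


E[S(t)] = S(0) * exp(mu * t)
= 42 * exp(0.0590 * 1.9500)
= 42 * 1.1219
= 47.1210

47.1210


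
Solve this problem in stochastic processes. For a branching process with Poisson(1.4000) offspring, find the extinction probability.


Since mu = 1.4000 > 1, extinction prob q < 1.
Solve s = exp(mu*(s-1)) iteratively.
q = 0.4890

0.4890


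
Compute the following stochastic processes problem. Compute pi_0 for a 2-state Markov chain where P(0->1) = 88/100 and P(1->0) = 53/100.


Stationary distribution: pi_0 = p10/(p01+p10), pi_1 = p01/(p01+p10)
p01 = 0.8800, p10 = 0.5300
pi_0 = 0.3759

0.3759


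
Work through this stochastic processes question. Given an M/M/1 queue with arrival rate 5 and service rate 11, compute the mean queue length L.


rho = 5/11 = 0.4545
L = rho/(1-rho)
= 0.4545/0.5455
= 0.8333

0.8333


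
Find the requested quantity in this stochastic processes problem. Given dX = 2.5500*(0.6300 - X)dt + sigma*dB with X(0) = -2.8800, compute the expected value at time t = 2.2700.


E[X(t)] = mu + (X(0) - mu)*exp(-theta*t)
= 0.6300 + (-2.8800 - 0.6300)*exp(-2.5500*2.2700)
= 0.6300 + -3.5100 * 0.0031
= 0.6193

0.6193


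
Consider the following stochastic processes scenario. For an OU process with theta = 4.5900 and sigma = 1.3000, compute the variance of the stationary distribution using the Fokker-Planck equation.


Stationary variance = sigma^2 / (2*theta)
= 1.3000^2 / (2*4.5900)
= 1.6900 / 9.1800
= 0.1841

0.1841


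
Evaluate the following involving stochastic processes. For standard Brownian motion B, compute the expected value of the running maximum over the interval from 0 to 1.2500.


E(max B(s)) = sqrt(2t/pi)
= sqrt(2*1.2500/pi)
= sqrt(0.7958)
= 0.8921

0.8921


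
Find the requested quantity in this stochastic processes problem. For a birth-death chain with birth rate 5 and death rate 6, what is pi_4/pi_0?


For birth-death process, pi_n/pi_0 = (lambda/mu)^n
= (5/6)^4
= 0.4823

0.4823


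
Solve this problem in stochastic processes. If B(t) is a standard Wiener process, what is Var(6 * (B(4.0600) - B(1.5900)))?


Var(alpha*(B(t)-B(s))) = alpha^2 * (t-s)
= 6^2 * (4.0600 - 1.5900)
= 36 * 2.4700
= 88.9200

88.9200


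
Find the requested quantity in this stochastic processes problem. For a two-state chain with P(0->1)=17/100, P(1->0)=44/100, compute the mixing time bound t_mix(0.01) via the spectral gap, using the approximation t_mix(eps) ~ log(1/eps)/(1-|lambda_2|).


lambda_2 = |1 - p01 - p10| = |1 - 0.1700 - 0.4400| = 0.3900
t_mix ~ log(1/eps)/(1 - |lambda_2|)
= log(100)/(1 - 0.3900) = 4.6052/0.6100
= 7.5495

7.5495


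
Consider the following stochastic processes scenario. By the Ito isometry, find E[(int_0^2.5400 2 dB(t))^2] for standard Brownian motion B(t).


By Ito isometry: E[(int f dB)^2] = int f^2 dt
= 2^2 * 2.5400
= 4 * 2.5400 = 10.1600

10.1600


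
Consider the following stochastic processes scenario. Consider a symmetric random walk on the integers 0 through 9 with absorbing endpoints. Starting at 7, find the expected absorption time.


For symmetric RW on 0,...,N with absorbing barriers, E(i) = i*(N-i)
E(7) = 7 * 2 = 14

14


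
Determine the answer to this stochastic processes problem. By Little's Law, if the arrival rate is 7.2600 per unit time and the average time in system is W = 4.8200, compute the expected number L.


Little's Law: L = lambda * W
= 7.2600 * 4.8200
= 34.9932

34.9932


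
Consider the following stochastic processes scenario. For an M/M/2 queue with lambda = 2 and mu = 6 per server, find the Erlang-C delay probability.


a = lambda/mu = 0.3333
rho = a/c = 0.1667
Erlang-C formula applied:
C(c,a) = 0.0476

0.0476


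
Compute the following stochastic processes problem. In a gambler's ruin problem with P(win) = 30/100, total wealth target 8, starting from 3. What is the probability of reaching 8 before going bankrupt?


Gambler's ruin formula:
r = q/p = 0.7000/0.3000 = 2.3333
P(win) = (1 - r^i)/(1 - r^N)
= (1 - 2.3333^3)/(1 - 2.3333^8)
= 0.0133

0.0133


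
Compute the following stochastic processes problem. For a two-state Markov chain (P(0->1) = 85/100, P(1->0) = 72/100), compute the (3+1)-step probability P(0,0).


P^4 = P^3 * P^1
Computing via matrix multiplication of the transition matrix.
Entry (0,0) of P^4 = 0.5157

0.5157


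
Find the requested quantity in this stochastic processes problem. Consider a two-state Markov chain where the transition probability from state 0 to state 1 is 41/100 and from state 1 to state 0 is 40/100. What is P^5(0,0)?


Computing P^5 by matrix multiplication.
P = [[0.5900, 0.4100], [0.4000, 0.6000]]
After raising P to the power 5:
P^5(0,0) = 0.4940

0.4940


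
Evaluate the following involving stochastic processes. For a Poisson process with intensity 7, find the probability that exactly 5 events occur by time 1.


P(N(t)=k) = (lambda*t)^k * exp(-lambda*t) / k!
lambda*t = 7
= 7^5 * exp(-7) / 5!
= 16807 * 9.1188e-04 / 120
= 0.1277

0.1277


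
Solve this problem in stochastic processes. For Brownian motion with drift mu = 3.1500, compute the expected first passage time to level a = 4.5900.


Expected first passage time = a/mu
= 4.5900/3.1500
= 1.4571

1.4571


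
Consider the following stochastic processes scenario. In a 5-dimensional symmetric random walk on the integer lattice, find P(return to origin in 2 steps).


P(return in 2 steps) = P(reverse first step) = 1/(2d)
= 1/10
= 0.1000

0.1000


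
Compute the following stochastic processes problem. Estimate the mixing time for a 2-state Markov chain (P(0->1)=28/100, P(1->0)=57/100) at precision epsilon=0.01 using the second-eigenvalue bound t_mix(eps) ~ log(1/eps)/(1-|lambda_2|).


lambda_2 = |1 - p01 - p10| = |1 - 0.2800 - 0.5700| = 0.1500
t_mix ~ log(1/eps)/(1 - |lambda_2|)
= log(100)/(1 - 0.1500) = 4.6052/0.8500
= 5.4178

5.4178


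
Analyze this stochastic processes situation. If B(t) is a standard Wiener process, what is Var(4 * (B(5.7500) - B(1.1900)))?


Var(alpha*(B(t)-B(s))) = alpha^2 * (t-s)
= 4^2 * (5.7500 - 1.1900)
= 16 * 4.5600
= 72.9600

72.9600
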